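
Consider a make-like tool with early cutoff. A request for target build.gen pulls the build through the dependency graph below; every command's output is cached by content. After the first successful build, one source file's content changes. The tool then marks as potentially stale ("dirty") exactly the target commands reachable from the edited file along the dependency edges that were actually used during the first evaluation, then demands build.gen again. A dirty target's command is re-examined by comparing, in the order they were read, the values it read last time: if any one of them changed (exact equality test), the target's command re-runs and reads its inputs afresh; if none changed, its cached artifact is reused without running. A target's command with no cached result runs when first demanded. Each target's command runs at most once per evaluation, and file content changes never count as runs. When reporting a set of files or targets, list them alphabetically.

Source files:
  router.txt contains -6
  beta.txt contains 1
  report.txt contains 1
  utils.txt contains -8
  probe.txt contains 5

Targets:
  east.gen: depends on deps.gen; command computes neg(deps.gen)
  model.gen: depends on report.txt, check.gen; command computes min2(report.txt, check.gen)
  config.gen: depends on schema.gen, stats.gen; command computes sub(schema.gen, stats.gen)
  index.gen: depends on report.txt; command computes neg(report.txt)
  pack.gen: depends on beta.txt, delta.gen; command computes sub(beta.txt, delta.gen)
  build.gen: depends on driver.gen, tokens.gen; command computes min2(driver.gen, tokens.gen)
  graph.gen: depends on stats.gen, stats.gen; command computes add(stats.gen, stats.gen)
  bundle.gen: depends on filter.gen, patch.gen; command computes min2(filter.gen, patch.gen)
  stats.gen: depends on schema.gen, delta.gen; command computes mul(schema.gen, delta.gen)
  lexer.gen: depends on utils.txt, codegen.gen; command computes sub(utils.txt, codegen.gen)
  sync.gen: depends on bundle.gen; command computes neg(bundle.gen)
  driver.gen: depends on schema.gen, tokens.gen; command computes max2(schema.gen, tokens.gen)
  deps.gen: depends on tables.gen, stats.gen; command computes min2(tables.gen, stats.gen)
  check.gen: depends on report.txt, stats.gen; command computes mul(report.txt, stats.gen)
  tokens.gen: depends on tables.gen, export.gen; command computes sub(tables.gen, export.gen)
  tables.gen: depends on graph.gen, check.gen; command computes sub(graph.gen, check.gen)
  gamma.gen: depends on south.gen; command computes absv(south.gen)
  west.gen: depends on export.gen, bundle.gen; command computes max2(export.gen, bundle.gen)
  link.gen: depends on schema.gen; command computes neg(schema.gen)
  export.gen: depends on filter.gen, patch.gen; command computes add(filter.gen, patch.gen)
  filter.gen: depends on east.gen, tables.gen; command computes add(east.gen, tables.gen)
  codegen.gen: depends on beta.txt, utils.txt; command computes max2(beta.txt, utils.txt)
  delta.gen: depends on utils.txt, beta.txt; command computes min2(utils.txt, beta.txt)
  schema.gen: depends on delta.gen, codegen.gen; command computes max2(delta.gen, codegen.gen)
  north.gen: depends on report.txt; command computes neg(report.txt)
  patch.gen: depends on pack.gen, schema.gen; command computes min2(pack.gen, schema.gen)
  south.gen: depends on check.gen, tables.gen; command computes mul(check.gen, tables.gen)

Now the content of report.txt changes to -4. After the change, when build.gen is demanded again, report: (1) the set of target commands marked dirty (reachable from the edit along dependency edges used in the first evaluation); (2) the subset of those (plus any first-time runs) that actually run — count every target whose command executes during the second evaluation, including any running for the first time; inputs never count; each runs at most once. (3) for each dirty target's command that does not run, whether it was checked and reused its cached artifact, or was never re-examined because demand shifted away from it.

The edit dirties: build.gen, check.gen, deps.gen, driver.gen, east.gen, export.gen, filter.gen, tables.gen, tokens.gen.
8 target commands run: build.gen, check.gen, deps.gen, driver.gen, east.gen, filter.gen, tables.gen, tokens.gen.
Cache hits after checking: export.gen.
Note where the cutoff bites: export.gen is checked, finds nothing changed, and keeps its cache.

First demand of the output computes:
  codegen.gen = max2(1, -8) = 1
  delta.gen = min2(-8, 1) = -8
  pack.gen = sub(1, -8) = 9
  schema.gen = max2(-8, 1) = 1
  patch.gen = min2(9, 1) = 1
  stats.gen = mul(1, -8) = -8
  check.gen = mul(1, -8) = -8
  graph.gen = add(-8, -8) = -16
  tables.gen = sub(-16, -8) = -8
  deps.gen = min2(-8, -8) = -8
  east.gen = neg(-8) = 8
  filter.gen = add(8, -8) = 0
  export.gen = add(0, 1) = 1
  tokens.gen = sub(-8, 1) = -9
  driver.gen = max2(1, -9) = 1
  build.gen = min2(1, -9) = -9

After the edit, cleaning proceeds:
  check.gen: a read changed (report.txt 1->-4) — executes, giving 32.
  tables.gen: a read changed (check.gen -8->32) — executes, giving -48.
  deps.gen: a read changed (tables.gen -8->-48) — executes, giving -48.
  east.gen: a read changed (deps.gen -8->-48) — executes, giving 48.
  filter.gen: a read changed (east.gen 8->48; tables.gen -8->-48) — executes, giving 0 — identical to its old value.
  export.gen: dirty, but its reads are unchanged (filter.gen unchanged, patch.gen unchanged); cached 1 stands.
  tokens.gen: a read changed (tables.gen -8->-48) — executes, giving -49.
  driver.gen: a read changed (tokens.gen -9->-49) — executes, giving 1 — identical to its old value.
  build.gen: a read changed (tokens.gen -9->-49) — executes, giving -49.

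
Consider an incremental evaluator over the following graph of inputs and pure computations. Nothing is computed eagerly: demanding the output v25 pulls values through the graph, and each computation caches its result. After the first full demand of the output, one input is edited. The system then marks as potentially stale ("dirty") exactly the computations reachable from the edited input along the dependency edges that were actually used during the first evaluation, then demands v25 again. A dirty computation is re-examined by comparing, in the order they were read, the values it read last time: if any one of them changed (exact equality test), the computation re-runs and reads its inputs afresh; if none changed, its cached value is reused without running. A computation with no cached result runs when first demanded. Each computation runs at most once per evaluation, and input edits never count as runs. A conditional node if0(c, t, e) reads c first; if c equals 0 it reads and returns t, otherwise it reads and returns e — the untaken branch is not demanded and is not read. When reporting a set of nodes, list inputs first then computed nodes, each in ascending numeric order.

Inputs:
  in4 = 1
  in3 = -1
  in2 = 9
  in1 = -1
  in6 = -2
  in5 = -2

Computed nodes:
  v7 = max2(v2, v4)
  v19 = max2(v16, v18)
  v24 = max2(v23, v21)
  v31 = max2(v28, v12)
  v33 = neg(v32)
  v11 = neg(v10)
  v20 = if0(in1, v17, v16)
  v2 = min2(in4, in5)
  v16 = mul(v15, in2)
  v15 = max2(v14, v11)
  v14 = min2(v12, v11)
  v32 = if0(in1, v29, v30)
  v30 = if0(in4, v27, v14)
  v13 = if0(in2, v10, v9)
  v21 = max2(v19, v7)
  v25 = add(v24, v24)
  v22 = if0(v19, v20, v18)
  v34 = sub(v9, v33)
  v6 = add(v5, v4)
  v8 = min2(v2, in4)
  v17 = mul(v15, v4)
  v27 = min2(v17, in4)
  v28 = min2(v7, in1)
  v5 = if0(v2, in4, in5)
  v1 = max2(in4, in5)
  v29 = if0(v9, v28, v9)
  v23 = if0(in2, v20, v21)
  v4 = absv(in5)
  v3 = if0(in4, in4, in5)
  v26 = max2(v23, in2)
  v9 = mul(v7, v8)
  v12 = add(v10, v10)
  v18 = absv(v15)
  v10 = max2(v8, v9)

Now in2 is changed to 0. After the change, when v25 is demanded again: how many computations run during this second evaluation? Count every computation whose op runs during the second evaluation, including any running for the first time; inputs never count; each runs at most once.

Run set: v16, v19, v20, v21, v23, v24, v25 (7 run).
The important point: the flipped condition pulls in fresh nodes; v20 runs for the first time.

Initial pass — values computed on the first demand:
  v2 = min2(1, -2) = -2
  v4 = absv(-2) = 2
  v7 = max2(-2, 2) = 2
  v8 = min2(-2, 1) = -2
  v9 = mul(2, -2) = -4
  v10 = max2(-2, -4) = -2
  v11 = neg(-2) = 2
  v12 = add(-2, -2) = -4
  v14 = min2(-4, 2) = -4
  v15 = max2(-4, 2) = 2
  v16 = mul(2, 9) = 18
  v18 = absv(2) = 2
  v19 = max2(18, 2) = 18
  v21 = max2(18, 2) = 18
  v23 = if0(in2=9 -> else branch v21) = 18
  v24 = max2(18, 18) = 18
  v25 = add(18, 18) = 36

Second demand — change propagation:
  v16: re-runs because in2 9->0; new result 0.
  v19: re-runs because v16 18->0; new result 2.
  v20: newly demanded (no cache) — executes and yields 0.
  v21: re-runs because v19 18->2; new result 2.
  v23: re-runs because in2 9->0; v21 18->2; new result 0.
  v24: re-runs because v23 18->0; v21 18->2; new result 2.
  v25: re-runs because v24 18->2; v24 18->2; new result 4.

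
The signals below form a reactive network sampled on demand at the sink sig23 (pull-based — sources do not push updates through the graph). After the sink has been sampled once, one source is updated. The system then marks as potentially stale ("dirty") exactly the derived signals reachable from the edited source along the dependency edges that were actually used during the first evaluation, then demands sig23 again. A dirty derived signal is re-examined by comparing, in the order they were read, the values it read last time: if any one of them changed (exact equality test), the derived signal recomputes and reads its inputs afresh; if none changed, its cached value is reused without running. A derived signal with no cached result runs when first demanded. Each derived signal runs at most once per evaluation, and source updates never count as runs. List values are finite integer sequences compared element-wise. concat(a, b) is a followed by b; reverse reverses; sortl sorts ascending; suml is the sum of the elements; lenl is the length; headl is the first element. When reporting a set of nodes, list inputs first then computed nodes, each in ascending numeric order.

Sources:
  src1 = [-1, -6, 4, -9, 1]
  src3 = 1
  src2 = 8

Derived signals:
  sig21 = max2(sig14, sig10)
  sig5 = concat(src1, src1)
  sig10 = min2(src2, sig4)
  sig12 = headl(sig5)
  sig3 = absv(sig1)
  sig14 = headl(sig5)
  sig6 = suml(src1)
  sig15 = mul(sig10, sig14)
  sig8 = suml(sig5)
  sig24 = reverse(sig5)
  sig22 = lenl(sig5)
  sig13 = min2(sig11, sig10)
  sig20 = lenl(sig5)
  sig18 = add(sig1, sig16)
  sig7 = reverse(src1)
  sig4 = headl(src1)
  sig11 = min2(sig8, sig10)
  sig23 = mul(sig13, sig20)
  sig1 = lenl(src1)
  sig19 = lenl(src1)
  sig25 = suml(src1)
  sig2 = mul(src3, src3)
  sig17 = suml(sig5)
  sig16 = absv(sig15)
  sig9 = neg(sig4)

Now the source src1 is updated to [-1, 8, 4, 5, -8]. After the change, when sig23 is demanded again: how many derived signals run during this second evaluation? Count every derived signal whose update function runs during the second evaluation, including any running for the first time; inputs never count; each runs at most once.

Initial pass — values computed on the first demand:
  sig4 = headl([-1, -6, 4, -9, 1]) = -1
  sig5 = concat([-1, -6, 4, -9, 1], [-1, -6, 4, -9, 1]) = [-1, -6, 4, -9, 1, -1, -6, 4, -9, 1]
  sig8 = suml([-1, -6, 4, -9, 1, -1, -6, 4, -9, 1]) = -22
  sig10 = min2(8, -1) = -1
  sig11 = min2(-22, -1) = -22
  sig13 = min2(-22, -1) = -22
  sig20 = lenl([-1, -6, 4, -9, 1, -1, -6, 4, -9, 1]) = 10
  sig23 = mul(-22, 10) = -220

Second demand — change propagation:
  sig4: re-runs because src1 [-1, -6, 4, -9, 1]->[-1, 8, 4, 5, -8]; new result -1 (unchanged).
  sig5: re-runs because src1 [-1, -6, 4, -9, 1]->[-1, 8, 4, 5, -8]; src1 [-1, -6, 4, -9, 1]->[-1, 8, 4, 5, -8]; new result [-1, 8, 4, 5, -8, -1, 8, 4, 5, -8].
  sig8: re-runs because sig5 [-1, -6, 4, -9, 1, -1, -6, 4, -9, 1]->[-1, 8, 4, 5, -8, -1, 8, 4, 5, -8]; new result 16.
  sig10: re-examined; everything it read last time is the same (src2 unchanged, sig4 unchanged) — cache -1 kept, no run.
  sig11: re-runs because sig8 -22->16; new result -1.
  sig13: re-runs because sig11 -22->-1; new result -1.
  sig20: re-runs because sig5 [-1, -6, 4, -9, 1, -1, -6, 4, -9, 1]->[-1, 8, 4, 5, -8, -1, 8, 4, 5, -8]; new result 10 (unchanged).
  sig23: re-runs because sig13 -22->-1; new result -10.

The important point: at sig10 every value read last time is unchanged, so the dirty flag clears without a run.

Run set: sig4, sig5, sig8, sig11, sig13, sig20, sig23 (7 run).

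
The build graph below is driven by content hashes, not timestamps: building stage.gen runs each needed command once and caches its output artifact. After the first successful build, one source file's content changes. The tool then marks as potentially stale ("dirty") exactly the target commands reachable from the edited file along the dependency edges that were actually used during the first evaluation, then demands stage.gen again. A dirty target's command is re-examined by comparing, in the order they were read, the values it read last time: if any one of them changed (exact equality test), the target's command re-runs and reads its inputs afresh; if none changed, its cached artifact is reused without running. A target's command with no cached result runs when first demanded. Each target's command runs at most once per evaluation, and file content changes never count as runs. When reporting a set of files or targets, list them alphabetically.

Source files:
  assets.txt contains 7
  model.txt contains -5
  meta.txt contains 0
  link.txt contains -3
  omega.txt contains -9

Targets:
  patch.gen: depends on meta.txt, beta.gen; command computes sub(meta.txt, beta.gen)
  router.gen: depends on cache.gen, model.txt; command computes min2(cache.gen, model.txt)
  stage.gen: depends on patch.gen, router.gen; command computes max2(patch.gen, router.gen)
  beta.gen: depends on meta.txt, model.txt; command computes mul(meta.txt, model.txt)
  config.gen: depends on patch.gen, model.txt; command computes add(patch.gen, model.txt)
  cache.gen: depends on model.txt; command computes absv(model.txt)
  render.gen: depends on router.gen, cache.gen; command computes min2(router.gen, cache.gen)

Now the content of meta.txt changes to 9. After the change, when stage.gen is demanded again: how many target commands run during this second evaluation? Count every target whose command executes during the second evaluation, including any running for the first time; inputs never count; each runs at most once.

Initial pass — values computed on the first demand:
  beta.gen = mul(0, -5) = 0
  cache.gen = absv(-5) = 5
  patch.gen = sub(0, 0) = 0
  router.gen = min2(5, -5) = -5
  stage.gen = max2(0, -5) = 0

Second demand — change propagation:
  beta.gen: re-runs because meta.txt 0->9; new result -45.
  patch.gen: re-runs because meta.txt 0->9; beta.gen 0->-45; new result 54.
  stage.gen: re-runs because patch.gen 0->54; new result 54.

Run set: beta.gen, patch.gen, stage.gen (3 run).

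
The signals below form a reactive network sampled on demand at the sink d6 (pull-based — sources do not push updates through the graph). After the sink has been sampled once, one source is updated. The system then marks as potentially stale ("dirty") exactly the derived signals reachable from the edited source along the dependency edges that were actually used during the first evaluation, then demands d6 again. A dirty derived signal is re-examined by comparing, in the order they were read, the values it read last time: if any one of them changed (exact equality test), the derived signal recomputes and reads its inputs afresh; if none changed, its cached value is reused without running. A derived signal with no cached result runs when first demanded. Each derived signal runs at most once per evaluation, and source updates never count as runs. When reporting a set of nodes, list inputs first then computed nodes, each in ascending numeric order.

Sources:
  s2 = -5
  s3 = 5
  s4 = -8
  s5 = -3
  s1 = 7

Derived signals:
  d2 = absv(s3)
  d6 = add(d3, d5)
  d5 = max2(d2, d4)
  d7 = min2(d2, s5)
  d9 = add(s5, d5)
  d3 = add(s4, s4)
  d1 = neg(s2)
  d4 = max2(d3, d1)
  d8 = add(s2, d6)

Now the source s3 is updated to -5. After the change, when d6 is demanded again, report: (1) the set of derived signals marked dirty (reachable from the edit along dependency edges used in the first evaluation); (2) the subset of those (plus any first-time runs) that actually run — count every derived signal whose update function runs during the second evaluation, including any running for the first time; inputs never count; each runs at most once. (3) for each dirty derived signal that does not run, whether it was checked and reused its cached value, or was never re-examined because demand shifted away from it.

Initial pass — values computed on the first demand:
  d1 = neg(-5) = 5
  d2 = absv(5) = 5
  d3 = add(-8, -8) = -16
  d4 = max2(-16, 5) = 5
  d5 = max2(5, 5) = 5
  d6 = add(-16, 5) = -11

Second demand — change propagation:
  d2: re-runs because s3 5->-5; new result 5 (unchanged).
  d5: re-examined; everything it read last time is the same (d2 unchanged, d4 unchanged) — cache 5 kept, no run.
  d6: re-examined; everything it read last time is the same (d3 unchanged, d5 unchanged) — cache -11 kept, no run.

The important point: d2 recomputes to an identical value, and the output ends up unchanged.

Dirty set: d2, d5, d6.
Run set: d2 (1 run).
Re-examined without running (cache reused): d5, d6.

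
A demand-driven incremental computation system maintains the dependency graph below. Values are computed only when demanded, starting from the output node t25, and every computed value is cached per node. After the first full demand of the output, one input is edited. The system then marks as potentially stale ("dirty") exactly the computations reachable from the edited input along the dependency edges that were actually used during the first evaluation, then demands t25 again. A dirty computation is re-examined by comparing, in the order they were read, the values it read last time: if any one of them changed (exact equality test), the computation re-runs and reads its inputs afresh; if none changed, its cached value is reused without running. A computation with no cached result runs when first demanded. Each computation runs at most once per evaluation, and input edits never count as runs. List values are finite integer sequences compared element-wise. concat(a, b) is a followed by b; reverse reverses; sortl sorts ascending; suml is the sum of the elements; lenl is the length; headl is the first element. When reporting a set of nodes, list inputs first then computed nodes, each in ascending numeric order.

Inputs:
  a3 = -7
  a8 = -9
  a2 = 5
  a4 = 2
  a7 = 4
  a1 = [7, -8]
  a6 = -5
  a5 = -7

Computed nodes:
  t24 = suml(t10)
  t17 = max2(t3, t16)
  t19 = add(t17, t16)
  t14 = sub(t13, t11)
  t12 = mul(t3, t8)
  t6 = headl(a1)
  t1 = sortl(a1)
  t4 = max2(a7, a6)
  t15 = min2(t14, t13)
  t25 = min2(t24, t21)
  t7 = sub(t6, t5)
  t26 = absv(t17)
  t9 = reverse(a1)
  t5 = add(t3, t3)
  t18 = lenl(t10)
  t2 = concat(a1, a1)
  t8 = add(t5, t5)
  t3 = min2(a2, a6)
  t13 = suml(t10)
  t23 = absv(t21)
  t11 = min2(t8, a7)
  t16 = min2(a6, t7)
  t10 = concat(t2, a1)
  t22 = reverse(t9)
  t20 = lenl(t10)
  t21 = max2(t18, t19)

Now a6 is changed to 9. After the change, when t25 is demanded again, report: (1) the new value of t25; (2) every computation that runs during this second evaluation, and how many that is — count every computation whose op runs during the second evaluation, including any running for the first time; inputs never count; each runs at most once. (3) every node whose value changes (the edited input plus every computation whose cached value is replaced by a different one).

New value of t25: -3.
Computations that run: t3, t5, t7, t16, t17, t19, t21 — 7 in total.
Values that change: a6, t3, t5, t7, t16, t17, t19.
Key observation: the change is absorbed at t21 — it re-runs but produces the same value, and the output's value is unchanged.

First evaluation (everything demanded from the output):
  t2 = concat([7, -8], [7, -8]) = [7, -8, 7, -8]
  t3 = min2(5, -5) = -5
  t5 = add(-5, -5) = -10
  t6 = headl([7, -8]) = 7
  t7 = sub(7, -10) = 17
  t10 = concat([7, -8, 7, -8], [7, -8]) = [7, -8, 7, -8, 7, -8]
  t16 = min2(-5, 17) = -5
  t17 = max2(-5, -5) = -5
  t18 = lenl([7, -8, 7, -8, 7, -8]) = 6
  t19 = add(-5, -5) = -10
  t21 = max2(6, -10) = 6
  t24 = suml([7, -8, 7, -8, 7, -8]) = -3
  t25 = min2(-3, 6) = -3

Propagation after the edit:
  t3: runs — a6 -5->9; result 5.
  t5: runs — t3 -5->5; t3 -5->5; result 10.
  t7: runs — t5 -10->10; result -3.
  t16: runs — a6 -5->9; t7 17->-3; result -3.
  t17: runs — t3 -5->5; t16 -5->-3; result 5.
  t19: runs — t17 -5->5; t16 -5->-3; result 2.
  t21: runs — t19 -10->2; result 6 (same value as before).
  t25: checked — values it read are unchanged (t24 unchanged, t21 unchanged); reused cached -3 without running.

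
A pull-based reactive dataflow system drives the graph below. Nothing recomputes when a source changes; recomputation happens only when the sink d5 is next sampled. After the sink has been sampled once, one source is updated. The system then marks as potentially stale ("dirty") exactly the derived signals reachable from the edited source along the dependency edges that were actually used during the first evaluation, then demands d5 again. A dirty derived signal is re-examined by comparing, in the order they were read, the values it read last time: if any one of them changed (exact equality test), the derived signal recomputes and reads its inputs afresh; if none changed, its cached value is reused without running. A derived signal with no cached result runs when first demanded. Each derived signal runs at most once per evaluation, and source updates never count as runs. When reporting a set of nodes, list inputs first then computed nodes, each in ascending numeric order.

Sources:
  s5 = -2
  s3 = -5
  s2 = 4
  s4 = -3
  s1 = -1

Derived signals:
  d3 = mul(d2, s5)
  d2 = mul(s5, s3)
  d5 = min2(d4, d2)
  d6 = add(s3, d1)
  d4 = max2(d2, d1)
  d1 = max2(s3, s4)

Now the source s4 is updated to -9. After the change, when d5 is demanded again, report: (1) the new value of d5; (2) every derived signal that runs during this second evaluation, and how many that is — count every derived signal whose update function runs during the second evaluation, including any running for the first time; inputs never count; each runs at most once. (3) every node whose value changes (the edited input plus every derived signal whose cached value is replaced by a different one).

New value of d5: 10.
Derived signals that run: d1, d4 — 2 in total.
Values that change: s4, d1.
Key observation: the change is absorbed at d4 — it re-runs but produces the same value, and the output's value is unchanged.

First evaluation (everything demanded from the output):
  d1 = max2(-5, -3) = -3
  d2 = mul(-2, -5) = 10
  d4 = max2(10, -3) = 10
  d5 = min2(10, 10) = 10

Propagation after the edit:
  d1: runs — s4 -3->-9; result -5.
  d4: runs — d1 -3->-5; result 10 (same value as before).
  d5: checked — values it read are unchanged (d4 unchanged, d2 unchanged); reused cached 10 without running.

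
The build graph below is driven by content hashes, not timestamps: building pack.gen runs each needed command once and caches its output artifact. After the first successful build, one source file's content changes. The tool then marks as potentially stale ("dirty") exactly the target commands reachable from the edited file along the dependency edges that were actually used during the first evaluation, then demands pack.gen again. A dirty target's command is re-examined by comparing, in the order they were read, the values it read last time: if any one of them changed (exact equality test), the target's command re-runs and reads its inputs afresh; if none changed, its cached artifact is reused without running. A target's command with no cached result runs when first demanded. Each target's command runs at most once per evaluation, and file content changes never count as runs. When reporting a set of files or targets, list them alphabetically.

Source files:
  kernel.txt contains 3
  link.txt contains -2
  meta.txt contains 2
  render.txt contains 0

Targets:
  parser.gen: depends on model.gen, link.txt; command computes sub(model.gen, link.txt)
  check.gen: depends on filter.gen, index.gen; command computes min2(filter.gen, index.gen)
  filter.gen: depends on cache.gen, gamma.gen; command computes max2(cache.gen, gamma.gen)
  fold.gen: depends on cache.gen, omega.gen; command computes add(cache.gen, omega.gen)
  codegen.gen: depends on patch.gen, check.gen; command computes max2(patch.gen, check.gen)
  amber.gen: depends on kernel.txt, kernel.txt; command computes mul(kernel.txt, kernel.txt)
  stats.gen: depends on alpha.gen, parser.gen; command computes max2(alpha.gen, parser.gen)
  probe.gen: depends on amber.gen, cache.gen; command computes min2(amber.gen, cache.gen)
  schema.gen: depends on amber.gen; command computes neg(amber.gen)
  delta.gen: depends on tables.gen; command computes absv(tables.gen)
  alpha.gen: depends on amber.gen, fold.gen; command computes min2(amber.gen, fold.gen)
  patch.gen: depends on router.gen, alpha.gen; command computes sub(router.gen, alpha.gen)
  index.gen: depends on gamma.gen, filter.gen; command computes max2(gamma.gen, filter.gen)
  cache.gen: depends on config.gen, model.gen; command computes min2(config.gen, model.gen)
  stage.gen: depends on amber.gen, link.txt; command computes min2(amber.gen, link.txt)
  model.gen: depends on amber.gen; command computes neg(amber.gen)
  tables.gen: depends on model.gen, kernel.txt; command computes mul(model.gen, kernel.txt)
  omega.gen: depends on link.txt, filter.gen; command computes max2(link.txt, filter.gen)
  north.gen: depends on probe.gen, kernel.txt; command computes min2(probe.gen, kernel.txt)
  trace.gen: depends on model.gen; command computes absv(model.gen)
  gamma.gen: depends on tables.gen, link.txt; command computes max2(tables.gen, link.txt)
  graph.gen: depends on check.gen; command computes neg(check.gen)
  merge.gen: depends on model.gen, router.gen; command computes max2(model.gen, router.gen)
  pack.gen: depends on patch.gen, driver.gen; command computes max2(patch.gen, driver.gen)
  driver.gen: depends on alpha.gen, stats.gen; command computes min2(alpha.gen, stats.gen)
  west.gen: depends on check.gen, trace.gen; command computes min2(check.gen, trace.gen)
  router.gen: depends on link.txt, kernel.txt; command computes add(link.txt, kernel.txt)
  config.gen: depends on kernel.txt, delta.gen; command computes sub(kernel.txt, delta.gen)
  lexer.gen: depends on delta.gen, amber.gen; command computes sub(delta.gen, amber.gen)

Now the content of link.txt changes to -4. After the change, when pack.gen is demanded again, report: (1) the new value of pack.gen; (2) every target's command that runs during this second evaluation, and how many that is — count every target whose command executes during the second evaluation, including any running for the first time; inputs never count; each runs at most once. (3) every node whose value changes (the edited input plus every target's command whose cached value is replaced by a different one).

Initial pass — values computed on the first demand:
  amber.gen = mul(3, 3) = 9
  model.gen = neg(9) = -9
  parser.gen = sub(-9, -2) = -7
  router.gen = add(-2, 3) = 1
  tables.gen = mul(-9, 3) = -27
  delta.gen = absv(-27) = 27
  config.gen = sub(3, 27) = -24
  cache.gen = min2(-24, -9) = -24
  gamma.gen = max2(-27, -2) = -2
  filter.gen = max2(-24, -2) = -2
  omega.gen = max2(-2, -2) = -2
  fold.gen = add(-24, -2) = -26
  alpha.gen = min2(9, -26) = -26
  patch.gen = sub(1, -26) = 27
  stats.gen = max2(-26, -7) = -7
  driver.gen = min2(-26, -7) = -26
  pack.gen = max2(27, -26) = 27

Second demand — change propagation:
  gamma.gen: re-runs because link.txt -2->-4; new result -4.
  filter.gen: re-runs because gamma.gen -2->-4; new result -4.
  omega.gen: re-runs because link.txt -2->-4; filter.gen -2->-4; new result -4.
  fold.gen: re-runs because omega.gen -2->-4; new result -28.
  alpha.gen: re-runs because fold.gen -26->-28; new result -28.
  parser.gen: re-runs because link.txt -2->-4; new result -5.
  router.gen: re-runs because link.txt -2->-4; new result -1.
  patch.gen: re-runs because router.gen 1->-1; alpha.gen -26->-28; new result 27 (unchanged).
  stats.gen: re-runs because alpha.gen -26->-28; parser.gen -7->-5; new result -5.
  driver.gen: re-runs because alpha.gen -26->-28; stats.gen -7->-5; new result -28.
  pack.gen: re-runs because driver.gen -26->-28; new result 27 (unchanged).

pack.gen now evaluates to 27.
Run set: alpha.gen, driver.gen, filter.gen, fold.gen, gamma.gen, omega.gen, pack.gen, parser.gen, patch.gen, router.gen, stats.gen (11 run).
Changed values: alpha.gen, driver.gen, filter.gen, fold.gen, gamma.gen, link.txt, omega.gen, parser.gen, router.gen, stats.gen.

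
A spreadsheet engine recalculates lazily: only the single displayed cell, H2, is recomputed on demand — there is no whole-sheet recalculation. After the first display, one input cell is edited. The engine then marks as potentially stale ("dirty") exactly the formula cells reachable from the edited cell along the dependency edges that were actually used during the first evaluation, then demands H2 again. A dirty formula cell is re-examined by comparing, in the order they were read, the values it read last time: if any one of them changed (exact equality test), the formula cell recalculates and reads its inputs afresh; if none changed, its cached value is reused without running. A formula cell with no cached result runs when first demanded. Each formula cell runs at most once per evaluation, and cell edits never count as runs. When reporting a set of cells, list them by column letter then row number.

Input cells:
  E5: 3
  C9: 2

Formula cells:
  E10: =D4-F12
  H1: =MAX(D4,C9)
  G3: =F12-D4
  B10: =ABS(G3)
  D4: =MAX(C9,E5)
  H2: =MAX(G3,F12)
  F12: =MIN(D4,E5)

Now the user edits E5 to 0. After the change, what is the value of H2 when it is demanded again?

First evaluation (everything demanded from the output):
  D4 = MAX(2, 3) = 3
  F12 = MIN(3, 3) = 3
  G3 = 3 - 3 = 0
  H2 = MAX(0, 3) = 3

Propagation after the edit:
  D4: runs — E5 3->0; result 2.
  F12: runs — D4 3->2; E5 3->0; result 0.
  G3: runs — F12 3->0; D4 3->2; result -2.
  H2: runs — G3 0->-2; F12 3->0; result 0.

New value of H2: 0.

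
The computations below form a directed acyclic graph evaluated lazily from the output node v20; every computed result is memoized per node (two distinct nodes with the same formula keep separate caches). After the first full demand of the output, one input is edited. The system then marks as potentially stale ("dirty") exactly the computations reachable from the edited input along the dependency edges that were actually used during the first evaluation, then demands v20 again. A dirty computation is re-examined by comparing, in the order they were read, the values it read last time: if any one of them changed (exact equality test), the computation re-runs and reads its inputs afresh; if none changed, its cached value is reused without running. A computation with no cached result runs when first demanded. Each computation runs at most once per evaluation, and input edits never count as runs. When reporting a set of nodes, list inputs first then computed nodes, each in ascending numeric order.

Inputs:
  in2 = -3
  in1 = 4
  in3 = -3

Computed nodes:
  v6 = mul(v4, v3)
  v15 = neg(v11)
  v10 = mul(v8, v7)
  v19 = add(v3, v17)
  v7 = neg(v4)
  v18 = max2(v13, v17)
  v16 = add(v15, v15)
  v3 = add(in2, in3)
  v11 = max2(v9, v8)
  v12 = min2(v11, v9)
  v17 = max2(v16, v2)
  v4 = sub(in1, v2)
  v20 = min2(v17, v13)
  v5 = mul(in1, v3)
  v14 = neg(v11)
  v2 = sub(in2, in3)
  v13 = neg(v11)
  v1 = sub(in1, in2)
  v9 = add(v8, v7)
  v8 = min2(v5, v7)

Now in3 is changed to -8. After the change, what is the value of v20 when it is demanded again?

Demanding v20 again yields 43.

First demand of the output computes:
  v2 = sub(-3, -3) = 0
  v3 = add(-3, -3) = -6
  v4 = sub(4, 0) = 4
  v5 = mul(4, -6) = -24
  v7 = neg(4) = -4
  v8 = min2(-24, -4) = -24
  v9 = add(-24, -4) = -28
  v11 = max2(-28, -24) = -24
  v13 = neg(-24) = 24
  v15 = neg(-24) = 24
  v16 = add(24, 24) = 48
  v17 = max2(48, 0) = 48
  v20 = min2(48, 24) = 24

After the edit, cleaning proceeds:
  v2: a read changed (in3 -3->-8) — executes, giving 5.
  v3: a read changed (in3 -3->-8) — executes, giving -11.
  v4: a read changed (v2 0->5) — executes, giving -1.
  v5: a read changed (v3 -6->-11) — executes, giving -44.
  v7: a read changed (v4 4->-1) — executes, giving 1.
  v8: a read changed (v5 -24->-44; v7 -4->1) — executes, giving -44.
  v9: a read changed (v8 -24->-44; v7 -4->1) — executes, giving -43.
  v11: a read changed (v9 -28->-43; v8 -24->-44) — executes, giving -43.
  v13: a read changed (v11 -24->-43) — executes, giving 43.
  v15: a read changed (v11 -24->-43) — executes, giving 43.
  v16: a read changed (v15 24->43; v15 24->43) — executes, giving 86.
  v17: a read changed (v16 48->86; v2 0->5) — executes, giving 86.
  v20: a read changed (v17 48->86; v13 24->43) — executes, giving 43.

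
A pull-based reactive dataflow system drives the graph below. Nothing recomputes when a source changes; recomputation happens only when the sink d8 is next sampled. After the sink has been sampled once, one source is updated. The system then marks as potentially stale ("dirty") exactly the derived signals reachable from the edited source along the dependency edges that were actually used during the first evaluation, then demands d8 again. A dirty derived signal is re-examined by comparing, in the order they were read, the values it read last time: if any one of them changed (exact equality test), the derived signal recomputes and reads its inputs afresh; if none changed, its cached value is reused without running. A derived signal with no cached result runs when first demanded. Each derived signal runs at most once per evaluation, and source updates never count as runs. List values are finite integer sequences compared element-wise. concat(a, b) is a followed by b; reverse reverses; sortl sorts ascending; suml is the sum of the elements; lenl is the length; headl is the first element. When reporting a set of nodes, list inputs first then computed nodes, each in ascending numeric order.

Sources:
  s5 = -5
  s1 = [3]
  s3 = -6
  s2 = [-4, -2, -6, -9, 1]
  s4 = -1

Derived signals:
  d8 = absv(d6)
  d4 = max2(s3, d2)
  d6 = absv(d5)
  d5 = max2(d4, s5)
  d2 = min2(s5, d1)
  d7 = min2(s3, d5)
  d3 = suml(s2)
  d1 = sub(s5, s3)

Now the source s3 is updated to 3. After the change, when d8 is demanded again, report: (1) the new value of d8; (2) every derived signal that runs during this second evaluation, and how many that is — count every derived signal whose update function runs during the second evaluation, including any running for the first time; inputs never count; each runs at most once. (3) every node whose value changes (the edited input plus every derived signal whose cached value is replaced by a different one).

First evaluation (everything demanded from the output):
  d1 = sub(-5, -6) = 1
  d2 = min2(-5, 1) = -5
  d4 = max2(-6, -5) = -5
  d5 = max2(-5, -5) = -5
  d6 = absv(-5) = 5
  d8 = absv(5) = 5

Propagation after the edit:
  d1: runs — s3 -6->3; result -8.
  d2: runs — d1 1->-8; result -8.
  d4: runs — s3 -6->3; d2 -5->-8; result 3.
  d5: runs — d4 -5->3; result 3.
  d6: runs — d5 -5->3; result 3.
  d8: runs — d6 5->3; result 3.

New value of d8: 3.
Derived signals that run: d1, d2, d4, d5, d6, d8 — 6 in total.
Values that change: s3, d1, d2, d4, d5, d6, d8.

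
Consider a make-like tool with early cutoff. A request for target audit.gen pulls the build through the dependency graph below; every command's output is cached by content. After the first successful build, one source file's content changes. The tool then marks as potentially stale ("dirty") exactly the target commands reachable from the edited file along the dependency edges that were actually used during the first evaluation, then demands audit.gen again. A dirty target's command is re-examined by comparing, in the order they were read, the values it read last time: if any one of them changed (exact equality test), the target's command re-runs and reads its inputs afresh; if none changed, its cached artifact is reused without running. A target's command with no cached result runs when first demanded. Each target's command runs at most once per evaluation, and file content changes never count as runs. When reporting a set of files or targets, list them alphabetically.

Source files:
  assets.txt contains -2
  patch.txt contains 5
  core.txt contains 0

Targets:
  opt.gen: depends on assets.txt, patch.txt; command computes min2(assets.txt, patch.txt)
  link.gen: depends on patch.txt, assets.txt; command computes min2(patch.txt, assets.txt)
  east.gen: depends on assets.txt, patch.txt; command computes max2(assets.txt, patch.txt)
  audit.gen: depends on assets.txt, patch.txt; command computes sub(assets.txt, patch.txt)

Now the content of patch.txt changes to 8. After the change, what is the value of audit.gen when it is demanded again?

Demanding audit.gen again yields -10.

First demand of the output computes:
  audit.gen = sub(-2, 5) = -7

After the edit, cleaning proceeds:
  audit.gen: a read changed (patch.txt 5->8) — executes, giving -10.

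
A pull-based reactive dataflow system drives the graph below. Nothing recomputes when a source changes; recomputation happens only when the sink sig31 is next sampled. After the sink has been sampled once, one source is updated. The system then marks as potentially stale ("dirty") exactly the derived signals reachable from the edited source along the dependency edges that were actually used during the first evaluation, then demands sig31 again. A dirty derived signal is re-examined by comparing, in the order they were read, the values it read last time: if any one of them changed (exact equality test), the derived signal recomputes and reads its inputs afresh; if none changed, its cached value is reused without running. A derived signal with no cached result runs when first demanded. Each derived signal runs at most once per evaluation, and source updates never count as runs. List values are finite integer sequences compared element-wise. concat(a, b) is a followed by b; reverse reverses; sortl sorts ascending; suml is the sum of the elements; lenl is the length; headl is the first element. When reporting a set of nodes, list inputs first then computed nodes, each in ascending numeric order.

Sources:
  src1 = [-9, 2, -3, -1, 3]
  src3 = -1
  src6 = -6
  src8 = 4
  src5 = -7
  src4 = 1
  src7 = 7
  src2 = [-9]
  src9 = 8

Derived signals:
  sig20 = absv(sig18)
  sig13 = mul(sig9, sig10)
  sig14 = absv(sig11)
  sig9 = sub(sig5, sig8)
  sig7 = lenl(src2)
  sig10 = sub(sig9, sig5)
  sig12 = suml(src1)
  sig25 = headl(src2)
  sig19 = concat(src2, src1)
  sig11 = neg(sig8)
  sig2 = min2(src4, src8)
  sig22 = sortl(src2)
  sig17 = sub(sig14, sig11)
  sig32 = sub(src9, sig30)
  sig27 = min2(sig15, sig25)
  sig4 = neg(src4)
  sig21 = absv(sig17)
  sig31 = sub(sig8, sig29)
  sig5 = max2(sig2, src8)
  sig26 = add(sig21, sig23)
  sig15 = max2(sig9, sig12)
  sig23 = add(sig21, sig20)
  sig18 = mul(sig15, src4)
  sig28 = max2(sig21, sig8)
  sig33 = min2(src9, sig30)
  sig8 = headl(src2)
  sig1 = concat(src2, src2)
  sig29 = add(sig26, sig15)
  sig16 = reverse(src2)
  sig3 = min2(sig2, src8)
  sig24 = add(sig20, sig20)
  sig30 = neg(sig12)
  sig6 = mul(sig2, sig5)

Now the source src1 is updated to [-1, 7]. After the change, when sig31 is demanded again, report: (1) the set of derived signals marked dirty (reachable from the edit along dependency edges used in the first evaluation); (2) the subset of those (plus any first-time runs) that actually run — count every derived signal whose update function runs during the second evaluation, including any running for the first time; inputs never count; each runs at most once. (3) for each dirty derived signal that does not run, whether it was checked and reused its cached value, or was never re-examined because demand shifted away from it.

Marked dirty: sig12, sig15, sig18, sig20, sig23, sig26, sig29, sig31.
Derived signals that run: sig12, sig15 — 2 in total.
Checked but reused from cache: sig18, sig20, sig23, sig26, sig29, sig31.
Key observation: the change is absorbed at sig15 — it re-runs but produces the same value, and the output's value is unchanged.

First evaluation (everything demanded from the output):
  sig2 = min2(1, 4) = 1
  sig5 = max2(1, 4) = 4
  sig8 = headl([-9]) = -9
  sig9 = sub(4, -9) = 13
  sig11 = neg(-9) = 9
  sig12 = suml([-9, 2, -3, -1, 3]) = -8
  sig14 = absv(9) = 9
  sig15 = max2(13, -8) = 13
  sig17 = sub(9, 9) = 0
  sig18 = mul(13, 1) = 13
  sig20 = absv(13) = 13
  sig21 = absv(0) = 0
  sig23 = add(0, 13) = 13
  sig26 = add(0, 13) = 13
  sig29 = add(13, 13) = 26
  sig31 = sub(-9, 26) = -35

Propagation after the edit:
  sig12: runs — src1 [-9, 2, -3, -1, 3]->[-1, 7]; result 6.
  sig15: runs — sig12 -8->6; result 13 (same value as before).
  sig18: checked — values it read are unchanged (sig15 unchanged, src4 unchanged); reused cached 13 without running.
  sig20: checked — values it read are unchanged (sig18 unchanged); reused cached 13 without running.
  sig23: checked — values it read are unchanged (sig21 unchanged, sig20 unchanged); reused cached 13 without running.
  sig26: checked — values it read are unchanged (sig21 unchanged, sig23 unchanged); reused cached 13 without running.
  sig29: checked — values it read are unchanged (sig26 unchanged, sig15 unchanged); reused cached 26 without running.
  sig31: checked — values it read are unchanged (sig8 unchanged, sig29 unchanged); reused cached -35 without running.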